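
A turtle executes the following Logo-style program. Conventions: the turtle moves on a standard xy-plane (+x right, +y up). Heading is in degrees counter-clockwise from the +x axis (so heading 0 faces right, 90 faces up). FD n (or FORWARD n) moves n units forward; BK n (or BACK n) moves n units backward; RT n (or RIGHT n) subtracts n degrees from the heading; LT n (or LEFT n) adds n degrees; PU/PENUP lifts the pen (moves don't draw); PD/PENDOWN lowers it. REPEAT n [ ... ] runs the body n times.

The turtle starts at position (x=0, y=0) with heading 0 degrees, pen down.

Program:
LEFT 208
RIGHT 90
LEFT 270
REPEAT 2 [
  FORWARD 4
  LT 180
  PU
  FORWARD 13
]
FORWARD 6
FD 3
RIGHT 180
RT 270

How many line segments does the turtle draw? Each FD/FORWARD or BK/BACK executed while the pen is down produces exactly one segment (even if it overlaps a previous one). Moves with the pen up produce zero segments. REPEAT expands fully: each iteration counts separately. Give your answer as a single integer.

Executing turtle program step by step:
Start: pos=(0,0), heading=0, pen down
LT 208: heading 0 -> 208
RT 90: heading 208 -> 118
LT 270: heading 118 -> 28
REPEAT 2 [
  -- iteration 1/2 --
  FD 4: (0,0) -> (3.532,1.878) [heading=28, draw]
  LT 180: heading 28 -> 208
  PU: pen up
  FD 13: (3.532,1.878) -> (-7.947,-4.225) [heading=208, move]
  -- iteration 2/2 --
  FD 4: (-7.947,-4.225) -> (-11.478,-6.103) [heading=208, move]
  LT 180: heading 208 -> 28
  PU: pen up
  FD 13: (-11.478,-6.103) -> (0,0) [heading=28, move]
]
FD 6: (0,0) -> (5.298,2.817) [heading=28, move]
FD 3: (5.298,2.817) -> (7.947,4.225) [heading=28, move]
RT 180: heading 28 -> 208
RT 270: heading 208 -> 298
Final: pos=(7.947,4.225), heading=298, 1 segment(s) drawn
Segments drawn: 1

Answer: 1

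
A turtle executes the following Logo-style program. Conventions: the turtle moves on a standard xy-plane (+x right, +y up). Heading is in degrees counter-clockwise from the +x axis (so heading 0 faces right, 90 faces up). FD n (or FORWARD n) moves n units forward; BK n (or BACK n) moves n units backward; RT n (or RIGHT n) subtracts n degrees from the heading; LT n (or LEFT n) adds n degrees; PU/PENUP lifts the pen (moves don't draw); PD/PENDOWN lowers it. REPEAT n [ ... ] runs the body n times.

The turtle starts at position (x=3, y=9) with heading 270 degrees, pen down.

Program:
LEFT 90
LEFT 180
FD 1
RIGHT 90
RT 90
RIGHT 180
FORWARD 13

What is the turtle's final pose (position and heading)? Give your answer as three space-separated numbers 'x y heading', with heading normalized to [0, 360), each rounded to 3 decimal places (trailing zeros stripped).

Executing turtle program step by step:
Start: pos=(3,9), heading=270, pen down
LT 90: heading 270 -> 0
LT 180: heading 0 -> 180
FD 1: (3,9) -> (2,9) [heading=180, draw]
RT 90: heading 180 -> 90
RT 90: heading 90 -> 0
RT 180: heading 0 -> 180
FD 13: (2,9) -> (-11,9) [heading=180, draw]
Final: pos=(-11,9), heading=180, 2 segment(s) drawn

Answer: -11 9 180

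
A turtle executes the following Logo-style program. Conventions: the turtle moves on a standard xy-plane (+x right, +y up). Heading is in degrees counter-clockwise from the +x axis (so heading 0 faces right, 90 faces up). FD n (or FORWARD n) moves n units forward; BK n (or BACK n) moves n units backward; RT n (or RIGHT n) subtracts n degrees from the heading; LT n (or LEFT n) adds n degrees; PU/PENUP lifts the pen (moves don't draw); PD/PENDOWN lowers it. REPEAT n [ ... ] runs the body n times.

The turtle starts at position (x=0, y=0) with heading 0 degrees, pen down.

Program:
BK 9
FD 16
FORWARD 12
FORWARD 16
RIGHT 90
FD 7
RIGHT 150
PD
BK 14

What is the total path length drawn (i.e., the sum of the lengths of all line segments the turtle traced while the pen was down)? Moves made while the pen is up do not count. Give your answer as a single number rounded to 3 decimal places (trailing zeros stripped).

Answer: 74

Derivation:
Executing turtle program step by step:
Start: pos=(0,0), heading=0, pen down
BK 9: (0,0) -> (-9,0) [heading=0, draw]
FD 16: (-9,0) -> (7,0) [heading=0, draw]
FD 12: (7,0) -> (19,0) [heading=0, draw]
FD 16: (19,0) -> (35,0) [heading=0, draw]
RT 90: heading 0 -> 270
FD 7: (35,0) -> (35,-7) [heading=270, draw]
RT 150: heading 270 -> 120
PD: pen down
BK 14: (35,-7) -> (42,-19.124) [heading=120, draw]
Final: pos=(42,-19.124), heading=120, 6 segment(s) drawn

Segment lengths:
  seg 1: (0,0) -> (-9,0), length = 9
  seg 2: (-9,0) -> (7,0), length = 16
  seg 3: (7,0) -> (19,0), length = 12
  seg 4: (19,0) -> (35,0), length = 16
  seg 5: (35,0) -> (35,-7), length = 7
  seg 6: (35,-7) -> (42,-19.124), length = 14
Total = 74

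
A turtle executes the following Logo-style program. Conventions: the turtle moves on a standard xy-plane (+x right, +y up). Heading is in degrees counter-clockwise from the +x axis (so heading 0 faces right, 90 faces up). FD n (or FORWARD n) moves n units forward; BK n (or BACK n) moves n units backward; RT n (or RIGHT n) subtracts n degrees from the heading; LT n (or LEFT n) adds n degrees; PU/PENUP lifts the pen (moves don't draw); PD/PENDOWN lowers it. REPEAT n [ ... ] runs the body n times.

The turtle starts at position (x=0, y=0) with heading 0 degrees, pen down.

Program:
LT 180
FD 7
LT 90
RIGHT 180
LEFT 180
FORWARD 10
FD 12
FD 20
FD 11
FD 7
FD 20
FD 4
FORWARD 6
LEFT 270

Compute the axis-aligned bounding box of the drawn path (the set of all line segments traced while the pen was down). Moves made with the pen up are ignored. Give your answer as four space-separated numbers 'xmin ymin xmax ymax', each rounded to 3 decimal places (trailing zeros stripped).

Executing turtle program step by step:
Start: pos=(0,0), heading=0, pen down
LT 180: heading 0 -> 180
FD 7: (0,0) -> (-7,0) [heading=180, draw]
LT 90: heading 180 -> 270
RT 180: heading 270 -> 90
LT 180: heading 90 -> 270
FD 10: (-7,0) -> (-7,-10) [heading=270, draw]
FD 12: (-7,-10) -> (-7,-22) [heading=270, draw]
FD 20: (-7,-22) -> (-7,-42) [heading=270, draw]
FD 11: (-7,-42) -> (-7,-53) [heading=270, draw]
FD 7: (-7,-53) -> (-7,-60) [heading=270, draw]
FD 20: (-7,-60) -> (-7,-80) [heading=270, draw]
FD 4: (-7,-80) -> (-7,-84) [heading=270, draw]
FD 6: (-7,-84) -> (-7,-90) [heading=270, draw]
LT 270: heading 270 -> 180
Final: pos=(-7,-90), heading=180, 9 segment(s) drawn

Segment endpoints: x in {-7, -7, -7, -7, -7, -7, -7, -7, -7, 0}, y in {-90, -84, -80, -60, -53, -42, -22, -10, 0, 0}
xmin=-7, ymin=-90, xmax=0, ymax=0

Answer: -7 -90 0 0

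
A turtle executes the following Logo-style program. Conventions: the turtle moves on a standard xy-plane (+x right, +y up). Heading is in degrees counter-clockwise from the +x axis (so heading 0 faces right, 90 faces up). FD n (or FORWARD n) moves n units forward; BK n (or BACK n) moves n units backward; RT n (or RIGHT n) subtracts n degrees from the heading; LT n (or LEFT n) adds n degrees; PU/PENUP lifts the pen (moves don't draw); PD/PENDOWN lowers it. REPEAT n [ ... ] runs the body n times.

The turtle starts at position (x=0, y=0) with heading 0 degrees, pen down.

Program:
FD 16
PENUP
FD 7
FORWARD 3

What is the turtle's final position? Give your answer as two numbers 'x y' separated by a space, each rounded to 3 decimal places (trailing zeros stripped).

Executing turtle program step by step:
Start: pos=(0,0), heading=0, pen down
FD 16: (0,0) -> (16,0) [heading=0, draw]
PU: pen up
FD 7: (16,0) -> (23,0) [heading=0, move]
FD 3: (23,0) -> (26,0) [heading=0, move]
Final: pos=(26,0), heading=0, 1 segment(s) drawn

Answer: 26 0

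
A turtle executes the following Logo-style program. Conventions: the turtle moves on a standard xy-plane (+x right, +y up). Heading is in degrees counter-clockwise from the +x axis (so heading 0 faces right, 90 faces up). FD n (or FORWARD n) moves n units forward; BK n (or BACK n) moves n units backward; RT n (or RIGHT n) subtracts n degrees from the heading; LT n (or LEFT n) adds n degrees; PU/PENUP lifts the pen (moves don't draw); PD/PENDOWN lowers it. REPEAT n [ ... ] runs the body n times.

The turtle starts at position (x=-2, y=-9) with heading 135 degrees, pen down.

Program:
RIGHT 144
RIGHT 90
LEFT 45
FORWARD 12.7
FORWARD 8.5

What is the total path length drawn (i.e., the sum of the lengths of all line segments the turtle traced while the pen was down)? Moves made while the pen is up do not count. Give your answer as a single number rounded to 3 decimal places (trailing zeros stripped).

Executing turtle program step by step:
Start: pos=(-2,-9), heading=135, pen down
RT 144: heading 135 -> 351
RT 90: heading 351 -> 261
LT 45: heading 261 -> 306
FD 12.7: (-2,-9) -> (5.465,-19.275) [heading=306, draw]
FD 8.5: (5.465,-19.275) -> (10.461,-26.151) [heading=306, draw]
Final: pos=(10.461,-26.151), heading=306, 2 segment(s) drawn

Segment lengths:
  seg 1: (-2,-9) -> (5.465,-19.275), length = 12.7
  seg 2: (5.465,-19.275) -> (10.461,-26.151), length = 8.5
Total = 21.2

Answer: 21.2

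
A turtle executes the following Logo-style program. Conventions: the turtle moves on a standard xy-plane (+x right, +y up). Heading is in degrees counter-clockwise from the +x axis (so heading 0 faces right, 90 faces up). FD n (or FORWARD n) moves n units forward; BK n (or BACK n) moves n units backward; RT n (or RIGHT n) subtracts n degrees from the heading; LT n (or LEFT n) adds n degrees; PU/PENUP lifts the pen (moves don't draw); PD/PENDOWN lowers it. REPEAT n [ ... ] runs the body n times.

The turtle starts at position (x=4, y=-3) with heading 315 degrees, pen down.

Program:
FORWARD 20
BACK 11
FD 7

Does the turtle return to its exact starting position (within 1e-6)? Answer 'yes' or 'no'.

Executing turtle program step by step:
Start: pos=(4,-3), heading=315, pen down
FD 20: (4,-3) -> (18.142,-17.142) [heading=315, draw]
BK 11: (18.142,-17.142) -> (10.364,-9.364) [heading=315, draw]
FD 7: (10.364,-9.364) -> (15.314,-14.314) [heading=315, draw]
Final: pos=(15.314,-14.314), heading=315, 3 segment(s) drawn

Start position: (4, -3)
Final position: (15.314, -14.314)
Distance = 16; >= 1e-6 -> NOT closed

Answer: no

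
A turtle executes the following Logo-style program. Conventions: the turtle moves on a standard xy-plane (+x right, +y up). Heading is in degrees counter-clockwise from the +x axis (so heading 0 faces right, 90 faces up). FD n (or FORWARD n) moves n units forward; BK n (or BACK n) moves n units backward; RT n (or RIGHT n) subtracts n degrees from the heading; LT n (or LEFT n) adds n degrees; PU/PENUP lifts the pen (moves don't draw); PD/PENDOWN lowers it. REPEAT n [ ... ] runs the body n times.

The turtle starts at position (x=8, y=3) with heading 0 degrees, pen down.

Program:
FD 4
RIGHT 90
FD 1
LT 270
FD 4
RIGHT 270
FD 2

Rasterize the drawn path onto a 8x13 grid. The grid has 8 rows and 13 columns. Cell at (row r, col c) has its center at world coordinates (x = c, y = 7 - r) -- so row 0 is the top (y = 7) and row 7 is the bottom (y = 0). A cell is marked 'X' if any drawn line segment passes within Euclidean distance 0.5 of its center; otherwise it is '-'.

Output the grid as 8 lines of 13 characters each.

Answer: -------------
-------------
-------------
-------------
--------XXXXX
--------XXXXX
--------X----
--------X----

Derivation:
Segment 0: (8,3) -> (12,3)
Segment 1: (12,3) -> (12,2)
Segment 2: (12,2) -> (8,2)
Segment 3: (8,2) -> (8,0)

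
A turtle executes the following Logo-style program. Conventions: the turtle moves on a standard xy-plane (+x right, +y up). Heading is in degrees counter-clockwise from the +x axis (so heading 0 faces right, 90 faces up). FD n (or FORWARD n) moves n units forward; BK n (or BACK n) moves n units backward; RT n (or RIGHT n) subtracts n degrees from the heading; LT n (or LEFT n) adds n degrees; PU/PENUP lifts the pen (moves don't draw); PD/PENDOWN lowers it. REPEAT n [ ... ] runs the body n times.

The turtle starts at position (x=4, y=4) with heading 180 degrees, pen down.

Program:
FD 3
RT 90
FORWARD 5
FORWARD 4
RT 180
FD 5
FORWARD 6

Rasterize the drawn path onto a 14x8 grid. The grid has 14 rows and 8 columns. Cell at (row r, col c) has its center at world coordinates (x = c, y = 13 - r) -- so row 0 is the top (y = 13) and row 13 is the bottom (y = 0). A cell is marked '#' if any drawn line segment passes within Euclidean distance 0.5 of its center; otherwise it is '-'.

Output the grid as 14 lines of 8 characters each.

Segment 0: (4,4) -> (1,4)
Segment 1: (1,4) -> (1,9)
Segment 2: (1,9) -> (1,13)
Segment 3: (1,13) -> (1,8)
Segment 4: (1,8) -> (1,2)

Answer: -#------
-#------
-#------
-#------
-#------
-#------
-#------
-#------
-#------
-####---
-#------
-#------
--------
--------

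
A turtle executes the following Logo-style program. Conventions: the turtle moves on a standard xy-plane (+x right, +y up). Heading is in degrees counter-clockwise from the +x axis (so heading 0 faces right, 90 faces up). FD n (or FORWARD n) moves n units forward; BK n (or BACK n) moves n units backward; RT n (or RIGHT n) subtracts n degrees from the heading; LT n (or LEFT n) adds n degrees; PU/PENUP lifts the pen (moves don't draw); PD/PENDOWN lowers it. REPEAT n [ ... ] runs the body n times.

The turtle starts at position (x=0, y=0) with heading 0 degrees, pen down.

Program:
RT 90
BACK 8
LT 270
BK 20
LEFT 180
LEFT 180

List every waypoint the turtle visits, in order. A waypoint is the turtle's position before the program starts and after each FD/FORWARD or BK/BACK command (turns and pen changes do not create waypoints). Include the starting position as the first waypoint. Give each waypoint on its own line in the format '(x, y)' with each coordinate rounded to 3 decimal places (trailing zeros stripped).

Executing turtle program step by step:
Start: pos=(0,0), heading=0, pen down
RT 90: heading 0 -> 270
BK 8: (0,0) -> (0,8) [heading=270, draw]
LT 270: heading 270 -> 180
BK 20: (0,8) -> (20,8) [heading=180, draw]
LT 180: heading 180 -> 0
LT 180: heading 0 -> 180
Final: pos=(20,8), heading=180, 2 segment(s) drawn
Waypoints (3 total):
(0, 0)
(0, 8)
(20, 8)

Answer: (0, 0)
(0, 8)
(20, 8)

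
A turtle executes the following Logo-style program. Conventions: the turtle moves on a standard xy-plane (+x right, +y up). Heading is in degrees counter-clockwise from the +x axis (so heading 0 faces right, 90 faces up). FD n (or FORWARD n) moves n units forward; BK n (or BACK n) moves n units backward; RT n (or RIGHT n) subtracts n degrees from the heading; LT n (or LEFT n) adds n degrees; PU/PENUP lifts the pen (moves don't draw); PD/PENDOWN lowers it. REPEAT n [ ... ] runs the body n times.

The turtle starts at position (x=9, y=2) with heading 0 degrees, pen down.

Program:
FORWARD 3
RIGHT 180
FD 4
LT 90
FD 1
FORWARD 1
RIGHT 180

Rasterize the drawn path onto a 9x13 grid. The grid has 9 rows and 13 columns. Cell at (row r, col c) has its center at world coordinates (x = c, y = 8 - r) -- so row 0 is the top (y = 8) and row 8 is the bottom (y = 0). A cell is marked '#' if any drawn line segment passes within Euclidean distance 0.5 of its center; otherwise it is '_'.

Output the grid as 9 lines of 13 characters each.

Answer: _____________
_____________
_____________
_____________
_____________
_____________
________#####
________#____
________#____

Derivation:
Segment 0: (9,2) -> (12,2)
Segment 1: (12,2) -> (8,2)
Segment 2: (8,2) -> (8,1)
Segment 3: (8,1) -> (8,-0)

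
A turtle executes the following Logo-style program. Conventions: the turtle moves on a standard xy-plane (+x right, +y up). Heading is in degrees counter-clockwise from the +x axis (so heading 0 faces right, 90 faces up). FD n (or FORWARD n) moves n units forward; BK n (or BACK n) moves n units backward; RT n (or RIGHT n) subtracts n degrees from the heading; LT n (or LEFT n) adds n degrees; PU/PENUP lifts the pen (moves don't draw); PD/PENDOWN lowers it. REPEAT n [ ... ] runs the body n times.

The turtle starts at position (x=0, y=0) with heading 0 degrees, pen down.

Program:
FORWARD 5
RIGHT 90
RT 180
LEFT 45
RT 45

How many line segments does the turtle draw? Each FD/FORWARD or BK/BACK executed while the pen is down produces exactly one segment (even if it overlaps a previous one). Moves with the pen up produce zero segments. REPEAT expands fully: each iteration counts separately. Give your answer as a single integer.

Answer: 1

Derivation:
Executing turtle program step by step:
Start: pos=(0,0), heading=0, pen down
FD 5: (0,0) -> (5,0) [heading=0, draw]
RT 90: heading 0 -> 270
RT 180: heading 270 -> 90
LT 45: heading 90 -> 135
RT 45: heading 135 -> 90
Final: pos=(5,0), heading=90, 1 segment(s) drawn
Segments drawn: 1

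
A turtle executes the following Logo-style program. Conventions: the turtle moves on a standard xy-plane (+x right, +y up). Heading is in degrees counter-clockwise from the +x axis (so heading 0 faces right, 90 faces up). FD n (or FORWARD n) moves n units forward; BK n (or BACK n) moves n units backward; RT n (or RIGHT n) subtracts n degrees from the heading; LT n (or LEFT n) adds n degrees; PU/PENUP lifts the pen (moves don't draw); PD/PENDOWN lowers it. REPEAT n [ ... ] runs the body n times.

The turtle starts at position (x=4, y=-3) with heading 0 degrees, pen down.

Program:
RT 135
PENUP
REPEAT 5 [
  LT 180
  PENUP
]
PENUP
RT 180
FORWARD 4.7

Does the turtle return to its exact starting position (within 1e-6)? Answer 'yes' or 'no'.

Executing turtle program step by step:
Start: pos=(4,-3), heading=0, pen down
RT 135: heading 0 -> 225
PU: pen up
REPEAT 5 [
  -- iteration 1/5 --
  LT 180: heading 225 -> 45
  PU: pen up
  -- iteration 2/5 --
  LT 180: heading 45 -> 225
  PU: pen up
  -- iteration 3/5 --
  LT 180: heading 225 -> 45
  PU: pen up
  -- iteration 4/5 --
  LT 180: heading 45 -> 225
  PU: pen up
  -- iteration 5/5 --
  LT 180: heading 225 -> 45
  PU: pen up
]
PU: pen up
RT 180: heading 45 -> 225
FD 4.7: (4,-3) -> (0.677,-6.323) [heading=225, move]
Final: pos=(0.677,-6.323), heading=225, 0 segment(s) drawn

Start position: (4, -3)
Final position: (0.677, -6.323)
Distance = 4.7; >= 1e-6 -> NOT closed

Answer: no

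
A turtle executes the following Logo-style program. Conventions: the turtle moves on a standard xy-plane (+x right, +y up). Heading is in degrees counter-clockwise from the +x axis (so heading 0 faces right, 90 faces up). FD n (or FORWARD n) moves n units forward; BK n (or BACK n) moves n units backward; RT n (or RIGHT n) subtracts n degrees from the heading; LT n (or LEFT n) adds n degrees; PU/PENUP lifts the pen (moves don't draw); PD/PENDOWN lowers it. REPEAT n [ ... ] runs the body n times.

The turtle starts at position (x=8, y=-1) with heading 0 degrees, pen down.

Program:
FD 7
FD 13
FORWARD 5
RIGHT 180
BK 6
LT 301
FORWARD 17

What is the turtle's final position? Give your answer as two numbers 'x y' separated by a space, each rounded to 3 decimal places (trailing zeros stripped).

Answer: 30.244 13.572

Derivation:
Executing turtle program step by step:
Start: pos=(8,-1), heading=0, pen down
FD 7: (8,-1) -> (15,-1) [heading=0, draw]
FD 13: (15,-1) -> (28,-1) [heading=0, draw]
FD 5: (28,-1) -> (33,-1) [heading=0, draw]
RT 180: heading 0 -> 180
BK 6: (33,-1) -> (39,-1) [heading=180, draw]
LT 301: heading 180 -> 121
FD 17: (39,-1) -> (30.244,13.572) [heading=121, draw]
Final: pos=(30.244,13.572), heading=121, 5 segment(s) drawn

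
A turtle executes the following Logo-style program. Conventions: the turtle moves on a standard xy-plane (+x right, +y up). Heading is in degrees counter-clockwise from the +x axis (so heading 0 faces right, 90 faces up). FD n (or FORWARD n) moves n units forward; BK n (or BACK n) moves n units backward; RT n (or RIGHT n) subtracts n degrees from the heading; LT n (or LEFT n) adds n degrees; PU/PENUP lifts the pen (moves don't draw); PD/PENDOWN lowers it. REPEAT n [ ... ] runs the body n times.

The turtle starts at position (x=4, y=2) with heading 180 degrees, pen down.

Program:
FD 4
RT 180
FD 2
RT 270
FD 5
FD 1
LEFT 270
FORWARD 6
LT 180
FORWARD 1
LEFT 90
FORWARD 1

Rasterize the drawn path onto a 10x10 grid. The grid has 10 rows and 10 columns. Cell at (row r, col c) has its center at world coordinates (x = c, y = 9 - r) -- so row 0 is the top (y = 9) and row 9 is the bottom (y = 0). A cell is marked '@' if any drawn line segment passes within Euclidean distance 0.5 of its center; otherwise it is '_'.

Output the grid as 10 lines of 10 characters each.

Answer: __________
__@@@@@@@_
__@____@__
__@_______
__@_______
__@_______
__@_______
@@@@@_____
__________
__________

Derivation:
Segment 0: (4,2) -> (0,2)
Segment 1: (0,2) -> (2,2)
Segment 2: (2,2) -> (2,7)
Segment 3: (2,7) -> (2,8)
Segment 4: (2,8) -> (8,8)
Segment 5: (8,8) -> (7,8)
Segment 6: (7,8) -> (7,7)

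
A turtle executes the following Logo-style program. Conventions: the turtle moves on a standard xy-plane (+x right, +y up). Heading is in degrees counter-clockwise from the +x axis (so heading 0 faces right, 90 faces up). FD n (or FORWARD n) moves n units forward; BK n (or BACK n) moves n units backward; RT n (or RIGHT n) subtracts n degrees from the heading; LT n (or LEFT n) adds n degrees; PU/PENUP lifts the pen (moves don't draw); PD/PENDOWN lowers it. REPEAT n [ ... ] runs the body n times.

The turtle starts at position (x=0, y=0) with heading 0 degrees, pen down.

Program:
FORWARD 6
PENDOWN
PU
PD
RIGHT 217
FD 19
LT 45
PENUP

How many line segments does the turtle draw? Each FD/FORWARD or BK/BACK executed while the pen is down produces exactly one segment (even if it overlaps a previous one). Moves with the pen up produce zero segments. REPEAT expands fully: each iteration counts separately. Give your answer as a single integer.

Answer: 2

Derivation:
Executing turtle program step by step:
Start: pos=(0,0), heading=0, pen down
FD 6: (0,0) -> (6,0) [heading=0, draw]
PD: pen down
PU: pen up
PD: pen down
RT 217: heading 0 -> 143
FD 19: (6,0) -> (-9.174,11.434) [heading=143, draw]
LT 45: heading 143 -> 188
PU: pen up
Final: pos=(-9.174,11.434), heading=188, 2 segment(s) drawn
Segments drawn: 2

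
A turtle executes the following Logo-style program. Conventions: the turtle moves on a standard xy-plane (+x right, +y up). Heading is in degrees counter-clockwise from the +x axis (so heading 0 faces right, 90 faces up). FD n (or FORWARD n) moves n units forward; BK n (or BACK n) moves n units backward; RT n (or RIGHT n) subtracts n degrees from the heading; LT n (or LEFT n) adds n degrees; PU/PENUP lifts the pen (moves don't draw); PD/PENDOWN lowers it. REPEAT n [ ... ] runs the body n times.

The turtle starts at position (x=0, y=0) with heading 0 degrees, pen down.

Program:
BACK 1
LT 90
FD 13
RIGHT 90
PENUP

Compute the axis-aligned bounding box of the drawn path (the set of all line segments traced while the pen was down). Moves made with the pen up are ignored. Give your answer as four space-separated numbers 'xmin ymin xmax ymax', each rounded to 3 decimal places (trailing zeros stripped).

Executing turtle program step by step:
Start: pos=(0,0), heading=0, pen down
BK 1: (0,0) -> (-1,0) [heading=0, draw]
LT 90: heading 0 -> 90
FD 13: (-1,0) -> (-1,13) [heading=90, draw]
RT 90: heading 90 -> 0
PU: pen up
Final: pos=(-1,13), heading=0, 2 segment(s) drawn

Segment endpoints: x in {-1, -1, 0}, y in {0, 13}
xmin=-1, ymin=0, xmax=0, ymax=13

Answer: -1 0 0 13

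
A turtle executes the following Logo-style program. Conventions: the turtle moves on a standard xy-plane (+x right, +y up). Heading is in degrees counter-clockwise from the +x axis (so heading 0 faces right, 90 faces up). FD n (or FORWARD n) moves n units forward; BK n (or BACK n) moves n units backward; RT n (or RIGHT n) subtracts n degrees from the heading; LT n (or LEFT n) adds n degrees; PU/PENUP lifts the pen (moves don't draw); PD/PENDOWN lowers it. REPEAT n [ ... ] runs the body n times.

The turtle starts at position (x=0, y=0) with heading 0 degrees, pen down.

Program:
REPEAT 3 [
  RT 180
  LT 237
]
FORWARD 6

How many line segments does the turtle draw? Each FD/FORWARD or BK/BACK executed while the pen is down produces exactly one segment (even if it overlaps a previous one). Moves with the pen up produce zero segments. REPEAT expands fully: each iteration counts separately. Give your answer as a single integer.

Answer: 1

Derivation:
Executing turtle program step by step:
Start: pos=(0,0), heading=0, pen down
REPEAT 3 [
  -- iteration 1/3 --
  RT 180: heading 0 -> 180
  LT 237: heading 180 -> 57
  -- iteration 2/3 --
  RT 180: heading 57 -> 237
  LT 237: heading 237 -> 114
  -- iteration 3/3 --
  RT 180: heading 114 -> 294
  LT 237: heading 294 -> 171
]
FD 6: (0,0) -> (-5.926,0.939) [heading=171, draw]
Final: pos=(-5.926,0.939), heading=171, 1 segment(s) drawn
Segments drawn: 1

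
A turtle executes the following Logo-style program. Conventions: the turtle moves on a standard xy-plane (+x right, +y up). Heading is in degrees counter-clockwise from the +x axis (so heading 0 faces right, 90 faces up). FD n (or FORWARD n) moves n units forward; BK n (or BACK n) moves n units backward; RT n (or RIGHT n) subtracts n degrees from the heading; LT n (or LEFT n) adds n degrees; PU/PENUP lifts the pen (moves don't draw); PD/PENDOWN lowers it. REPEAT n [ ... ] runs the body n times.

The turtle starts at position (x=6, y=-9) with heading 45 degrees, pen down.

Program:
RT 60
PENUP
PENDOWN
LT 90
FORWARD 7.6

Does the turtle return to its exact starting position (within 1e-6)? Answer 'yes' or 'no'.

Answer: no

Derivation:
Executing turtle program step by step:
Start: pos=(6,-9), heading=45, pen down
RT 60: heading 45 -> 345
PU: pen up
PD: pen down
LT 90: heading 345 -> 75
FD 7.6: (6,-9) -> (7.967,-1.659) [heading=75, draw]
Final: pos=(7.967,-1.659), heading=75, 1 segment(s) drawn

Start position: (6, -9)
Final position: (7.967, -1.659)
Distance = 7.6; >= 1e-6 -> NOT closed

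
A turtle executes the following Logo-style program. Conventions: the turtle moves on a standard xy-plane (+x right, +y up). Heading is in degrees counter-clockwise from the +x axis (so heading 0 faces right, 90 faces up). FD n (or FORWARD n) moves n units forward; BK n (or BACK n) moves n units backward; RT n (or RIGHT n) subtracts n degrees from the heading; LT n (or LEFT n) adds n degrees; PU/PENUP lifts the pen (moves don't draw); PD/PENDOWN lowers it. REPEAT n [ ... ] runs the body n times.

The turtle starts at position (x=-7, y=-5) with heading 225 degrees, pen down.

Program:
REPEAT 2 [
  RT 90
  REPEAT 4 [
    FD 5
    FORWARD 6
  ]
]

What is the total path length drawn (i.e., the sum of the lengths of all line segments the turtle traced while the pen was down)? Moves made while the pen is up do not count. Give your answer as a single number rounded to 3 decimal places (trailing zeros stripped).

Answer: 88

Derivation:
Executing turtle program step by step:
Start: pos=(-7,-5), heading=225, pen down
REPEAT 2 [
  -- iteration 1/2 --
  RT 90: heading 225 -> 135
  REPEAT 4 [
    -- iteration 1/4 --
    FD 5: (-7,-5) -> (-10.536,-1.464) [heading=135, draw]
    FD 6: (-10.536,-1.464) -> (-14.778,2.778) [heading=135, draw]
    -- iteration 2/4 --
    FD 5: (-14.778,2.778) -> (-18.314,6.314) [heading=135, draw]
    FD 6: (-18.314,6.314) -> (-22.556,10.556) [heading=135, draw]
    -- iteration 3/4 --
    FD 5: (-22.556,10.556) -> (-26.092,14.092) [heading=135, draw]
    FD 6: (-26.092,14.092) -> (-30.335,18.335) [heading=135, draw]
    -- iteration 4/4 --
    FD 5: (-30.335,18.335) -> (-33.87,21.87) [heading=135, draw]
    FD 6: (-33.87,21.87) -> (-38.113,26.113) [heading=135, draw]
  ]
  -- iteration 2/2 --
  RT 90: heading 135 -> 45
  REPEAT 4 [
    -- iteration 1/4 --
    FD 5: (-38.113,26.113) -> (-34.577,29.648) [heading=45, draw]
    FD 6: (-34.577,29.648) -> (-30.335,33.891) [heading=45, draw]
    -- iteration 2/4 --
    FD 5: (-30.335,33.891) -> (-26.799,37.426) [heading=45, draw]
    FD 6: (-26.799,37.426) -> (-22.556,41.669) [heading=45, draw]
    -- iteration 3/4 --
    FD 5: (-22.556,41.669) -> (-19.021,45.205) [heading=45, draw]
    FD 6: (-19.021,45.205) -> (-14.778,49.447) [heading=45, draw]
    -- iteration 4/4 --
    FD 5: (-14.778,49.447) -> (-11.243,52.983) [heading=45, draw]
    FD 6: (-11.243,52.983) -> (-7,57.225) [heading=45, draw]
  ]
]
Final: pos=(-7,57.225), heading=45, 16 segment(s) drawn

Segment lengths:
  seg 1: (-7,-5) -> (-10.536,-1.464), length = 5
  seg 2: (-10.536,-1.464) -> (-14.778,2.778), length = 6
  seg 3: (-14.778,2.778) -> (-18.314,6.314), length = 5
  seg 4: (-18.314,6.314) -> (-22.556,10.556), length = 6
  seg 5: (-22.556,10.556) -> (-26.092,14.092), length = 5
  seg 6: (-26.092,14.092) -> (-30.335,18.335), length = 6
  seg 7: (-30.335,18.335) -> (-33.87,21.87), length = 5
  seg 8: (-33.87,21.87) -> (-38.113,26.113), length = 6
  seg 9: (-38.113,26.113) -> (-34.577,29.648), length = 5
  seg 10: (-34.577,29.648) -> (-30.335,33.891), length = 6
  seg 11: (-30.335,33.891) -> (-26.799,37.426), length = 5
  seg 12: (-26.799,37.426) -> (-22.556,41.669), length = 6
  seg 13: (-22.556,41.669) -> (-19.021,45.205), length = 5
  seg 14: (-19.021,45.205) -> (-14.778,49.447), length = 6
  seg 15: (-14.778,49.447) -> (-11.243,52.983), length = 5
  seg 16: (-11.243,52.983) -> (-7,57.225), length = 6
Total = 88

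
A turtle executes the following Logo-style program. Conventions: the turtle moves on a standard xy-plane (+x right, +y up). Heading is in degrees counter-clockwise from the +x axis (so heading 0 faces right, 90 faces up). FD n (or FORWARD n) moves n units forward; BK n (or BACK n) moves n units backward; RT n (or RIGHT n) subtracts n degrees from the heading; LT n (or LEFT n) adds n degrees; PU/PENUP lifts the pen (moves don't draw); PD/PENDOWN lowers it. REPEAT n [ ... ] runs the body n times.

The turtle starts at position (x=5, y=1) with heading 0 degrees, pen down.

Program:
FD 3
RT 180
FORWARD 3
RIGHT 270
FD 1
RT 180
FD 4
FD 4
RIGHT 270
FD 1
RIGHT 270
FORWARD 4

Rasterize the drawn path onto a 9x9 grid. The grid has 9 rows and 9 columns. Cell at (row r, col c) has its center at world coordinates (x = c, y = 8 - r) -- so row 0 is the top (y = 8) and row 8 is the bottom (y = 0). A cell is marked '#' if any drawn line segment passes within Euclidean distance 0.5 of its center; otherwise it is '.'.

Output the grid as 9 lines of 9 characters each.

Answer: ....##...
....##...
....##...
....##...
....##...
.....#...
.....#...
.....####
.....#...

Derivation:
Segment 0: (5,1) -> (8,1)
Segment 1: (8,1) -> (5,1)
Segment 2: (5,1) -> (5,-0)
Segment 3: (5,-0) -> (5,4)
Segment 4: (5,4) -> (5,8)
Segment 5: (5,8) -> (4,8)
Segment 6: (4,8) -> (4,4)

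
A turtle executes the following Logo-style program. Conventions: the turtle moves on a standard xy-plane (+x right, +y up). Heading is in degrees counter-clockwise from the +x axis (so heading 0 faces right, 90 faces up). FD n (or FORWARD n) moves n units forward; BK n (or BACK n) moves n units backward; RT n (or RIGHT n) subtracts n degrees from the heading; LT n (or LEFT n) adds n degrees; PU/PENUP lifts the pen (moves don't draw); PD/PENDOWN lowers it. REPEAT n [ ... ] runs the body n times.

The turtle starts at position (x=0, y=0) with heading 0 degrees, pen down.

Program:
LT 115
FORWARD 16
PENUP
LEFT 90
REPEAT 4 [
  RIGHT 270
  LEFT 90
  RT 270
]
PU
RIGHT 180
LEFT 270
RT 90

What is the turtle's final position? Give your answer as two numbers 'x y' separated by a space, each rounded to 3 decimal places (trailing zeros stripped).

Executing turtle program step by step:
Start: pos=(0,0), heading=0, pen down
LT 115: heading 0 -> 115
FD 16: (0,0) -> (-6.762,14.501) [heading=115, draw]
PU: pen up
LT 90: heading 115 -> 205
REPEAT 4 [
  -- iteration 1/4 --
  RT 270: heading 205 -> 295
  LT 90: heading 295 -> 25
  RT 270: heading 25 -> 115
  -- iteration 2/4 --
  RT 270: heading 115 -> 205
  LT 90: heading 205 -> 295
  RT 270: heading 295 -> 25
  -- iteration 3/4 --
  RT 270: heading 25 -> 115
  LT 90: heading 115 -> 205
  RT 270: heading 205 -> 295
  -- iteration 4/4 --
  RT 270: heading 295 -> 25
  LT 90: heading 25 -> 115
  RT 270: heading 115 -> 205
]
PU: pen up
RT 180: heading 205 -> 25
LT 270: heading 25 -> 295
RT 90: heading 295 -> 205
Final: pos=(-6.762,14.501), heading=205, 1 segment(s) drawn

Answer: -6.762 14.501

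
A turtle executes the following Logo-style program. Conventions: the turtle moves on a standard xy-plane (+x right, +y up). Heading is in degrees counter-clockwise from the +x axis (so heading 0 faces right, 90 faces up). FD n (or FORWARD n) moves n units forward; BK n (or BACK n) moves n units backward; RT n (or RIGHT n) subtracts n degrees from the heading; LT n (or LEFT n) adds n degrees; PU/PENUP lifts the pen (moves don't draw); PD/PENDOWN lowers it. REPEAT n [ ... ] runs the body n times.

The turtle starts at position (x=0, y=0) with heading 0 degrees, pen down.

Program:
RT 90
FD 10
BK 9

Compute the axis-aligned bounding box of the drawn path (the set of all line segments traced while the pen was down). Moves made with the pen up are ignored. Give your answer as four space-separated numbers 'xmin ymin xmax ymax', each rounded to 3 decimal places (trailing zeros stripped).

Executing turtle program step by step:
Start: pos=(0,0), heading=0, pen down
RT 90: heading 0 -> 270
FD 10: (0,0) -> (0,-10) [heading=270, draw]
BK 9: (0,-10) -> (0,-1) [heading=270, draw]
Final: pos=(0,-1), heading=270, 2 segment(s) drawn

Segment endpoints: x in {0, 0, 0}, y in {-10, -1, 0}
xmin=0, ymin=-10, xmax=0, ymax=0

Answer: 0 -10 0 0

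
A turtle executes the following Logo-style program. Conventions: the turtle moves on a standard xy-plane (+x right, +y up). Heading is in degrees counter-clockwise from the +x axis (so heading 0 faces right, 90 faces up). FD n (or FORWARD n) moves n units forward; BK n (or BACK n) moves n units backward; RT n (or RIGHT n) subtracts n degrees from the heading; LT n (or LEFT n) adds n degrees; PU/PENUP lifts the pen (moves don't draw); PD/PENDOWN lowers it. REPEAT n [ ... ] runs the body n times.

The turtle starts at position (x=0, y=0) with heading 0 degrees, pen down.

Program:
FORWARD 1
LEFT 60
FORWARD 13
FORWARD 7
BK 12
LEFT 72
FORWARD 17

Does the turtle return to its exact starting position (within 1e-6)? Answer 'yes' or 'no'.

Executing turtle program step by step:
Start: pos=(0,0), heading=0, pen down
FD 1: (0,0) -> (1,0) [heading=0, draw]
LT 60: heading 0 -> 60
FD 13: (1,0) -> (7.5,11.258) [heading=60, draw]
FD 7: (7.5,11.258) -> (11,17.321) [heading=60, draw]
BK 12: (11,17.321) -> (5,6.928) [heading=60, draw]
LT 72: heading 60 -> 132
FD 17: (5,6.928) -> (-6.375,19.562) [heading=132, draw]
Final: pos=(-6.375,19.562), heading=132, 5 segment(s) drawn

Start position: (0, 0)
Final position: (-6.375, 19.562)
Distance = 20.574; >= 1e-6 -> NOT closed

Answer: no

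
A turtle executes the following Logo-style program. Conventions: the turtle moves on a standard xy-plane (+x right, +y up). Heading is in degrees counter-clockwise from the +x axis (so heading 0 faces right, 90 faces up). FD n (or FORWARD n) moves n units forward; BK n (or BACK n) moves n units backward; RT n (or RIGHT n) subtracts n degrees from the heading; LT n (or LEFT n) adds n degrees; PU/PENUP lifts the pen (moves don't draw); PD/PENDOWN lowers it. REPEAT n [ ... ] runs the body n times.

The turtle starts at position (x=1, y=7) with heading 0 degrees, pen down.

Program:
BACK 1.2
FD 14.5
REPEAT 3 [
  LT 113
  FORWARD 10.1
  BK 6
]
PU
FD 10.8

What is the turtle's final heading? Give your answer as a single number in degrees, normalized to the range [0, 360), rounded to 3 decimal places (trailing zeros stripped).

Executing turtle program step by step:
Start: pos=(1,7), heading=0, pen down
BK 1.2: (1,7) -> (-0.2,7) [heading=0, draw]
FD 14.5: (-0.2,7) -> (14.3,7) [heading=0, draw]
REPEAT 3 [
  -- iteration 1/3 --
  LT 113: heading 0 -> 113
  FD 10.1: (14.3,7) -> (10.354,16.297) [heading=113, draw]
  BK 6: (10.354,16.297) -> (12.698,10.774) [heading=113, draw]
  -- iteration 2/3 --
  LT 113: heading 113 -> 226
  FD 10.1: (12.698,10.774) -> (5.682,3.509) [heading=226, draw]
  BK 6: (5.682,3.509) -> (9.85,7.825) [heading=226, draw]
  -- iteration 3/3 --
  LT 113: heading 226 -> 339
  FD 10.1: (9.85,7.825) -> (19.279,4.205) [heading=339, draw]
  BK 6: (19.279,4.205) -> (13.678,6.355) [heading=339, draw]
]
PU: pen up
FD 10.8: (13.678,6.355) -> (23.76,2.485) [heading=339, move]
Final: pos=(23.76,2.485), heading=339, 8 segment(s) drawn

Answer: 339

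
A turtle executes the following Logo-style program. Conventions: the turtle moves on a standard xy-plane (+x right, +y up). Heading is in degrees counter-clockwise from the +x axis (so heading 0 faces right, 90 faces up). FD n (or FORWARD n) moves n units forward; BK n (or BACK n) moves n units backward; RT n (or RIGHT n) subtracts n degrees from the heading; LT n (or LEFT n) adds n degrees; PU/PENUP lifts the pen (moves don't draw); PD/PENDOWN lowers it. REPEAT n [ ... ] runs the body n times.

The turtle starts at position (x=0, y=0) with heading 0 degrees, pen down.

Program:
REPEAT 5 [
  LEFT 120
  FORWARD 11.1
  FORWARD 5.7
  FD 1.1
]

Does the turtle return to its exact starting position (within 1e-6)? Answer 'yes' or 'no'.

Executing turtle program step by step:
Start: pos=(0,0), heading=0, pen down
REPEAT 5 [
  -- iteration 1/5 --
  LT 120: heading 0 -> 120
  FD 11.1: (0,0) -> (-5.55,9.613) [heading=120, draw]
  FD 5.7: (-5.55,9.613) -> (-8.4,14.549) [heading=120, draw]
  FD 1.1: (-8.4,14.549) -> (-8.95,15.502) [heading=120, draw]
  -- iteration 2/5 --
  LT 120: heading 120 -> 240
  FD 11.1: (-8.95,15.502) -> (-14.5,5.889) [heading=240, draw]
  FD 5.7: (-14.5,5.889) -> (-17.35,0.953) [heading=240, draw]
  FD 1.1: (-17.35,0.953) -> (-17.9,0) [heading=240, draw]
  -- iteration 3/5 --
  LT 120: heading 240 -> 0
  FD 11.1: (-17.9,0) -> (-6.8,0) [heading=0, draw]
  FD 5.7: (-6.8,0) -> (-1.1,0) [heading=0, draw]
  FD 1.1: (-1.1,0) -> (0,0) [heading=0, draw]
  -- iteration 4/5 --
  LT 120: heading 0 -> 120
  FD 11.1: (0,0) -> (-5.55,9.613) [heading=120, draw]
  FD 5.7: (-5.55,9.613) -> (-8.4,14.549) [heading=120, draw]
  FD 1.1: (-8.4,14.549) -> (-8.95,15.502) [heading=120, draw]
  -- iteration 5/5 --
  LT 120: heading 120 -> 240
  FD 11.1: (-8.95,15.502) -> (-14.5,5.889) [heading=240, draw]
  FD 5.7: (-14.5,5.889) -> (-17.35,0.953) [heading=240, draw]
  FD 1.1: (-17.35,0.953) -> (-17.9,0) [heading=240, draw]
]
Final: pos=(-17.9,0), heading=240, 15 segment(s) drawn

Start position: (0, 0)
Final position: (-17.9, 0)
Distance = 17.9; >= 1e-6 -> NOT closed

Answer: no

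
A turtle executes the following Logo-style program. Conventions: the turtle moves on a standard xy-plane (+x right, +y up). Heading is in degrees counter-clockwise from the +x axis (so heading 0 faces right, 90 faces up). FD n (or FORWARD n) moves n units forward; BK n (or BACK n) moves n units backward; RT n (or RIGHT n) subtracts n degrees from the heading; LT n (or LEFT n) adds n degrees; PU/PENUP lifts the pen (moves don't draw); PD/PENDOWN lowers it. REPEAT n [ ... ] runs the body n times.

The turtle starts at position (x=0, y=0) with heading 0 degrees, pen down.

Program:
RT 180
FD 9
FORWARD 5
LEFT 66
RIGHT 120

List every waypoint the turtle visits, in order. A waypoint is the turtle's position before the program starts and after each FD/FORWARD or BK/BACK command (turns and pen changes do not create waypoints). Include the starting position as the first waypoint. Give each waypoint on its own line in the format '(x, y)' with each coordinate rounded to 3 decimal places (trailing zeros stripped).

Answer: (0, 0)
(-9, 0)
(-14, 0)

Derivation:
Executing turtle program step by step:
Start: pos=(0,0), heading=0, pen down
RT 180: heading 0 -> 180
FD 9: (0,0) -> (-9,0) [heading=180, draw]
FD 5: (-9,0) -> (-14,0) [heading=180, draw]
LT 66: heading 180 -> 246
RT 120: heading 246 -> 126
Final: pos=(-14,0), heading=126, 2 segment(s) drawn
Waypoints (3 total):
(0, 0)
(-9, 0)
(-14, 0)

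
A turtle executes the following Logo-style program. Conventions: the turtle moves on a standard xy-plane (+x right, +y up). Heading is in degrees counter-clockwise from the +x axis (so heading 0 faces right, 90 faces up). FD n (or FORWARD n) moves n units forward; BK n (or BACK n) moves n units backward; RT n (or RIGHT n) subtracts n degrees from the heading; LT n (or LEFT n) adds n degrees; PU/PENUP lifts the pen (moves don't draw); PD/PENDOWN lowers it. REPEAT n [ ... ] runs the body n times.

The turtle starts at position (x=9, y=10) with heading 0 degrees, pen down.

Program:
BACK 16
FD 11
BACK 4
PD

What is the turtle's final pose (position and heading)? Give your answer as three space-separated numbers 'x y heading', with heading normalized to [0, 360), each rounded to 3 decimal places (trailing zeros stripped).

Executing turtle program step by step:
Start: pos=(9,10), heading=0, pen down
BK 16: (9,10) -> (-7,10) [heading=0, draw]
FD 11: (-7,10) -> (4,10) [heading=0, draw]
BK 4: (4,10) -> (0,10) [heading=0, draw]
PD: pen down
Final: pos=(0,10), heading=0, 3 segment(s) drawn

Answer: 0 10 0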